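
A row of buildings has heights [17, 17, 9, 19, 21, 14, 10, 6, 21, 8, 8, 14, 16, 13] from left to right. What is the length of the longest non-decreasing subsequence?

5

Track the smallest tail for each achievable length (allowing ties):
17 → extends → [17]
17 → extends → [17, 17]
9 → replaces 17 → [9, 17]
19 → extends → [9, 17, 19]
21 → extends → [9, 17, 19, 21]
14 → replaces 17 → [9, 14, 19, 21]
10 → replaces 14 → [9, 10, 19, 21]
6 → replaces 9 → [6, 10, 19, 21]
21 → extends → [6, 10, 19, 21, 21]
8 → replaces 10 → [6, 8, 19, 21, 21]
8 → replaces 19 → [6, 8, 8, 21, 21]
14 → replaces 21 → [6, 8, 8, 14, 21]
16 → replaces 21 → [6, 8, 8, 14, 16]
13 → replaces 14 → [6, 8, 8, 13, 16]
Five tails, so the longest non-decreasing subsequence has length 5 (e.g. 17, 17, 19, 21, 21).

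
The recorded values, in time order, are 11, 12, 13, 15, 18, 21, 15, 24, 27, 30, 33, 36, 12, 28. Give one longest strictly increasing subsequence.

Patience tails give the LIS length; then backtrack through the dp parents:
11 → extends → [11]
12 → extends → [11, 12]
13 → extends → [11, 12, 13]
15 → extends → [11, 12, 13, 15]
18 → extends → [11, 12, 13, 15, 18]
21 → extends → [11, 12, 13, 15, 18, 21]
15 → already a tail → [11, 12, 13, 15, 18, 21]
24 → extends → [11, 12, 13, 15, 18, 21, 24]
27 → extends → [11, 12, 13, 15, 18, 21, 24, 27]
30 → extends → [11, 12, 13, 15, 18, 21, 24, 27, 30]
33 → extends → [11, 12, 13, 15, 18, 21, 24, 27, 30, 33]
36 → extends → [11, 12, 13, 15, 18, 21, 24, 27, 30, 33, 36]
12 → already a tail → [11, 12, 13, 15, 18, 21, 24, 27, 30, 33, 36]
28 → replaces 30 → [11, 12, 13, 15, 18, 21, 24, 27, 28, 33, 36]
Length 11; one witness is 11, 12, 13, 15, 18, 21, 24, 27, 30, 33, 36.

11, 12, 13, 15, 18, 21, 24, 27, 30, 33, 36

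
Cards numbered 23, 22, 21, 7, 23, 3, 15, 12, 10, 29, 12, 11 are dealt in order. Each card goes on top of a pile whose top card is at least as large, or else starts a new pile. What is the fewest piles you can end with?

3

Place each on the leftmost legal pile:
23 → new pile 1 (tops now [23])
22 → pile 1 (tops now [22])
21 → pile 1 (tops now [21])
7 → pile 1 (tops now [7])
23 → new pile 2 (tops now [7, 23])
3 → pile 1 (tops now [3, 23])
15 → pile 2 (tops now [3, 15])
12 → pile 2 (tops now [3, 12])
10 → pile 2 (tops now [3, 10])
29 → new pile 3 (tops now [3, 10, 29])
12 → pile 3 (tops now [3, 10, 12])
11 → pile 3 (tops now [3, 10, 11])
Three piles.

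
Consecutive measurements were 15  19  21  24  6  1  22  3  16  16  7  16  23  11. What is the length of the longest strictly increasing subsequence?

5

Track the smallest tail for each achievable length (strict):
15 → extends → [15]
19 → extends → [15, 19]
21 → extends → [15, 19, 21]
24 → extends → [15, 19, 21, 24]
6 → replaces 15 → [6, 19, 21, 24]
1 → replaces 6 → [1, 19, 21, 24]
22 → replaces 24 → [1, 19, 21, 22]
3 → replaces 19 → [1, 3, 21, 22]
16 → replaces 21 → [1, 3, 16, 22]
16 → already a tail → [1, 3, 16, 22]
7 → replaces 16 → [1, 3, 7, 22]
16 → replaces 22 → [1, 3, 7, 16]
23 → extends → [1, 3, 7, 16, 23]
11 → replaces 16 → [1, 3, 7, 11, 23]
Five tails, so the longest strictly increasing subsequence has length 5 (e.g. 15, 19, 21, 22, 23).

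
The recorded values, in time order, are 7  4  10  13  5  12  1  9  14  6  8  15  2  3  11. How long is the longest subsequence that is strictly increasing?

5

Track the smallest tail for each achievable length (strict):
7 → extends → [7]
4 → replaces 7 → [4]
10 → extends → [4, 10]
13 → extends → [4, 10, 13]
5 → replaces 10 → [4, 5, 13]
12 → replaces 13 → [4, 5, 12]
1 → replaces 4 → [1, 5, 12]
9 → replaces 12 → [1, 5, 9]
14 → extends → [1, 5, 9, 14]
6 → replaces 9 → [1, 5, 6, 14]
8 → replaces 14 → [1, 5, 6, 8]
15 → extends → [1, 5, 6, 8, 15]
2 → replaces 5 → [1, 2, 6, 8, 15]
3 → replaces 6 → [1, 2, 3, 8, 15]
11 → replaces 15 → [1, 2, 3, 8, 11]
Five tails, so the longest strictly increasing subsequence has length 5 (e.g. 7, 10, 13, 14, 15).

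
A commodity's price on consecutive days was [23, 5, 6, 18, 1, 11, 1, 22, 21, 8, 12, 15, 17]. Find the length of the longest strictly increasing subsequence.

Let dp[i] be the length of the longest such subsequence ending at index i:
i:      1  2  3  4  5  6  7  8  9 10 11 12 13
a[i]:  23  5  6 18  1 11  1 22 21  8 12 15 17
dp:     1  1  2  3  1  3  1  4  4  3  4  5  6
Maximum dp value is 6.

6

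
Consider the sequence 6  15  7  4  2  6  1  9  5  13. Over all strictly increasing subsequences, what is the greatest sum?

35

Let S[i] be the best sum of a strictly increasing subsequence ending at i:
i:      1  2  3  4  5  6  7  8  9 10
a[i]:   6 15  7  4  2  6  1  9  5 13
S:      6 21 13  4  2 10  1 22  9 35
Maximum is 35 (e.g. 6 + 7 + 9 + 13).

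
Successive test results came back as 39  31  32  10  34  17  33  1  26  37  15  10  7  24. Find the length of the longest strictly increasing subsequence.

Track the smallest tail for each achievable length (strict):
39 → extends → [39]
31 → replaces 39 → [31]
32 → extends → [31, 32]
10 → replaces 31 → [10, 32]
34 → extends → [10, 32, 34]
17 → replaces 32 → [10, 17, 34]
33 → replaces 34 → [10, 17, 33]
1 → replaces 10 → [1, 17, 33]
26 → replaces 33 → [1, 17, 26]
37 → extends → [1, 17, 26, 37]
15 → replaces 17 → [1, 15, 26, 37]
10 → replaces 15 → [1, 10, 26, 37]
7 → replaces 10 → [1, 7, 26, 37]
24 → replaces 26 → [1, 7, 24, 37]
Four tails, so the longest strictly increasing subsequence has length 4 (e.g. 31, 32, 34, 37).

4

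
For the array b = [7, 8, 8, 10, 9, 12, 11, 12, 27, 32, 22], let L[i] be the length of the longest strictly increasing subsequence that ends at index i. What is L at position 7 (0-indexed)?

dp[i] = 1 + max{dp[j] : j<i, b[j]<b[i]} (or 1 if no such j):
i:      0  1  2  3  4  5  6  7  8  9 10
b[i]:   7  8  8 10  9 12 11 12 27 32 22
dp:     1  2  2  3  3  4  4  5  6  7  6
At index 7 the value is 5.

5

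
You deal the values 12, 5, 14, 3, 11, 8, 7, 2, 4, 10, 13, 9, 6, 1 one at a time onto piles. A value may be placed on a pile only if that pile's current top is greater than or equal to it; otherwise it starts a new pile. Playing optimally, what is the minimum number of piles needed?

4

Place each on the leftmost legal pile:
12 → new pile 1 (tops now [12])
5 → pile 1 (tops now [5])
14 → new pile 2 (tops now [5, 14])
3 → pile 1 (tops now [3, 14])
11 → pile 2 (tops now [3, 11])
8 → pile 2 (tops now [3, 8])
7 → pile 2 (tops now [3, 7])
2 → pile 1 (tops now [2, 7])
4 → pile 2 (tops now [2, 4])
10 → new pile 3 (tops now [2, 4, 10])
13 → new pile 4 (tops now [2, 4, 10, 13])
9 → pile 3 (tops now [2, 4, 9, 13])
6 → pile 3 (tops now [2, 4, 6, 13])
1 → pile 1 (tops now [1, 4, 6, 13])
Four piles.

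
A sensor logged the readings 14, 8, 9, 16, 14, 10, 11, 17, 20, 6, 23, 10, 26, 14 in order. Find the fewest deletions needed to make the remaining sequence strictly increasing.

6

Fewest deletions = n − (longest strictly increasing subsequence).
i:      1  2  3  4  5  6  7  8  9 10 11 12 13 14
a[i]:  14  8  9 16 14 10 11 17 20  6 23 10 26 14
dp:     1  1  2  3  3  3  4  5  6  1  7  3  8  5
max dp = 8, so deletions = 14 − 8 = 6.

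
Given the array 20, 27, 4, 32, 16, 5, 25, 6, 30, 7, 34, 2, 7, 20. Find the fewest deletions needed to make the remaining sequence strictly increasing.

Fewest deletions = n − (longest strictly increasing subsequence).
i:      1  2  3  4  5  6  7  8  9 10 11 12 13 14
a[i]:  20 27  4 32 16  5 25  6 30  7 34  2  7 20
dp:     1  2  1  3  2  2  3  3  4  4  5  1  4  5
max dp = 5, so deletions = 14 − 5 = 9.

9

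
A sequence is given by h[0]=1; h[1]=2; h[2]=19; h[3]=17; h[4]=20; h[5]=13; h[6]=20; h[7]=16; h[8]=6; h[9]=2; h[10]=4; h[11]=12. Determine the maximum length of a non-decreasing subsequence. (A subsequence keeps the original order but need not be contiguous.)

5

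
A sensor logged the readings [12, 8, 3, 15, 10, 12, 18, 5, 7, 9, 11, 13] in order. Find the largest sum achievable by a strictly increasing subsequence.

Let S[i] be the best sum of a strictly increasing subsequence ending at i:
i:      1  2  3  4  5  6  7  8  9 10 11 12
a[i]:  12  8  3 15 10 12 18  5  7  9 11 13
S:     12  8  3 27 18 30 48  8 15 24 35 48
Maximum is 48 (e.g. 8 + 10 + 12 + 18).

48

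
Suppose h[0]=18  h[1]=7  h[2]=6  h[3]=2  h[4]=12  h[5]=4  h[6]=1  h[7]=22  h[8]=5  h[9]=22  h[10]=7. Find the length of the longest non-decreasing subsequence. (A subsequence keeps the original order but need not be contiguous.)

Track the smallest tail for each achievable length (allowing ties):
18 → extends → [18]
7 → replaces 18 → [7]
6 → replaces 7 → [6]
2 → replaces 6 → [2]
12 → extends → [2, 12]
4 → replaces 12 → [2, 4]
1 → replaces 2 → [1, 4]
22 → extends → [1, 4, 22]
5 → replaces 22 → [1, 4, 5]
22 → extends → [1, 4, 5, 22]
7 → replaces 22 → [1, 4, 5, 7]
Four tails, so the longest non-decreasing subsequence has length 4 (e.g. 7, 12, 22, 22).

4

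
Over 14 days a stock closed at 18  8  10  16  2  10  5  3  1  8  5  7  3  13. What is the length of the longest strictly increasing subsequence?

5

Track the smallest tail for each achievable length (strict):
18 → extends → [18]
8 → replaces 18 → [8]
10 → extends → [8, 10]
16 → extends → [8, 10, 16]
2 → replaces 8 → [2, 10, 16]
10 → already a tail → [2, 10, 16]
5 → replaces 10 → [2, 5, 16]
3 → replaces 5 → [2, 3, 16]
1 → replaces 2 → [1, 3, 16]
8 → replaces 16 → [1, 3, 8]
5 → replaces 8 → [1, 3, 5]
7 → extends → [1, 3, 5, 7]
3 → already a tail → [1, 3, 5, 7]
13 → extends → [1, 3, 5, 7, 13]
Five tails, so the longest strictly increasing subsequence has length 5 (e.g. 2, 3, 5, 7, 13).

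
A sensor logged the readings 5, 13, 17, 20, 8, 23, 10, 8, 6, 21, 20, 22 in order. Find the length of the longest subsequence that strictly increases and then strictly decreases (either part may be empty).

inc[i] = longest strictly increasing subsequence ending at i; dec[i] = longest strictly decreasing subsequence starting at i:
i:      1  2  3  4  5  6  7  8  9 10 11 12
a[i]:   5 13 17 20  8 23 10  8  6 21 20 22
inc:    1  2  3  4  2  5  3  2  2  5  4  6
dec:    1  4  4  4  2  4  3  2  1  2  1  1
Best peak at i=6 (value 23): inc=5, dec=4, length 5+4−1 = 8.

8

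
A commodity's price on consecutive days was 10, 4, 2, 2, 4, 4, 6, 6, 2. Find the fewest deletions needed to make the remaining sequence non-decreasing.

3

Fewest deletions = n − (longest non-decreasing subsequence).
Patience tails:
10 → extends → [10]
4 → replaces 10 → [4]
2 → replaces 4 → [2]
2 → extends → [2, 2]
4 → extends → [2, 2, 4]
4 → extends → [2, 2, 4, 4]
6 → extends → [2, 2, 4, 4, 6]
6 → extends → [2, 2, 4, 4, 6, 6]
2 → replaces 4 → [2, 2, 2, 4, 6, 6]
Longest non-decreasing subsequence has length 6, so deletions = 9 − 6 = 3.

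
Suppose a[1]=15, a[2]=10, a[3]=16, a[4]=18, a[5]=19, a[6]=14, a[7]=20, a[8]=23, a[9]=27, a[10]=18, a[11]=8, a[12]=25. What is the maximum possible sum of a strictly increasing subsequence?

138

Let S[i] be the best sum of a strictly increasing subsequence ending at i:
i:       1   2   3   4   5   6   7   8   9  10  11  12
a[i]:   15  10  16  18  19  14  20  23  27  18   8  25
S:      15  10  31  49  68  24  88 111 138  49   8 136
Maximum is 138 (e.g. 15 + 16 + 18 + 19 + 20 + 23 + 27).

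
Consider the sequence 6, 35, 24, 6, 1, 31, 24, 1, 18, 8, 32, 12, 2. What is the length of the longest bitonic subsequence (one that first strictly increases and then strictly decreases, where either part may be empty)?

7

inc[i] = longest strictly increasing subsequence ending at i; dec[i] = longest strictly decreasing subsequence starting at i:
i:      1  2  3  4  5  6  7  8  9 10 11 12 13
a[i]:   6 35 24  6  1 31 24  1 18  8 32 12  2
inc:    1  2  2  1  1  3  2  1  2  2  4  3  2
dec:    2  6  4  2  1  5  4  1  3  2  3  2  1
Best peak at i=2 (value 35): inc=2, dec=6, length 2+6−1 = 7.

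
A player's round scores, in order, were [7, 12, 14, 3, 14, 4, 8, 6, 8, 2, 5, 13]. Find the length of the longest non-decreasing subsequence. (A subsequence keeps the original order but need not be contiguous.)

Track the smallest tail for each achievable length (allowing ties):
7 → extends → [7]
12 → extends → [7, 12]
14 → extends → [7, 12, 14]
3 → replaces 7 → [3, 12, 14]
14 → extends → [3, 12, 14, 14]
4 → replaces 12 → [3, 4, 14, 14]
8 → replaces 14 → [3, 4, 8, 14]
6 → replaces 8 → [3, 4, 6, 14]
8 → replaces 14 → [3, 4, 6, 8]
2 → replaces 3 → [2, 4, 6, 8]
5 → replaces 6 → [2, 4, 5, 8]
13 → extends → [2, 4, 5, 8, 13]
Five tails, so the longest non-decreasing subsequence has length 5 (e.g. 3, 4, 8, 8, 13).

5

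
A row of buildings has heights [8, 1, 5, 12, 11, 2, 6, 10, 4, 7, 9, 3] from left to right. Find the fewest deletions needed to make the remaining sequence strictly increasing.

7

Fewest deletions = n − (longest strictly increasing subsequence).
i:      1  2  3  4  5  6  7  8  9 10 11 12
a[i]:   8  1  5 12 11  2  6 10  4  7  9  3
dp:     1  1  2  3  3  2  3  4  3  4  5  3
max dp = 5, so deletions = 12 − 5 = 7.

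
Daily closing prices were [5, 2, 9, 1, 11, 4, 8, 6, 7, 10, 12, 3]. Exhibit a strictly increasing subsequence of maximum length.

2, 4, 6, 7, 10, 12

Patience tails give the LIS length; then backtrack through the dp parents:
5 → extends → [5]
2 → replaces 5 → [2]
9 → extends → [2, 9]
1 → replaces 2 → [1, 9]
11 → extends → [1, 9, 11]
4 → replaces 9 → [1, 4, 11]
8 → replaces 11 → [1, 4, 8]
6 → replaces 8 → [1, 4, 6]
7 → extends → [1, 4, 6, 7]
10 → extends → [1, 4, 6, 7, 10]
12 → extends → [1, 4, 6, 7, 10, 12]
3 → replaces 4 → [1, 3, 6, 7, 10, 12]
Length 6; one witness is 2, 4, 6, 7, 10, 12.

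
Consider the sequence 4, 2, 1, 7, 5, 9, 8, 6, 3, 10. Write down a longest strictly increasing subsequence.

4, 7, 9, 10

Patience tails give the LIS length; then backtrack through the dp parents:
4 → extends → [4]
2 → replaces 4 → [2]
1 → replaces 2 → [1]
7 → extends → [1, 7]
5 → replaces 7 → [1, 5]
9 → extends → [1, 5, 9]
8 → replaces 9 → [1, 5, 8]
6 → replaces 8 → [1, 5, 6]
3 → replaces 5 → [1, 3, 6]
10 → extends → [1, 3, 6, 10]
Length 4; one witness is 4, 7, 9, 10.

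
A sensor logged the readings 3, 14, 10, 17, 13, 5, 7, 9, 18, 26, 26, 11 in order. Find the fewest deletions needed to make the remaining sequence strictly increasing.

6

Fewest deletions = n − (longest strictly increasing subsequence).
i:      1  2  3  4  5  6  7  8  9 10 11 12
a[i]:   3 14 10 17 13  5  7  9 18 26 26 11
dp:     1  2  2  3  3  2  3  4  5  6  6  5
max dp = 6, so deletions = 12 − 6 = 6.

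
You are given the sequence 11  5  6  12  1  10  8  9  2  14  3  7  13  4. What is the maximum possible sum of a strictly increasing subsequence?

42

Let S[i] be the best sum of a strictly increasing subsequence ending at i:
i:      1  2  3  4  5  6  7  8  9 10 11 12 13 14
a[i]:  11  5  6 12  1 10  8  9  2 14  3  7 13  4
S:     11  5 11 23  1 21 19 28  3 42  6 18 41 10
Maximum is 42 (e.g. 5 + 6 + 8 + 9 + 14).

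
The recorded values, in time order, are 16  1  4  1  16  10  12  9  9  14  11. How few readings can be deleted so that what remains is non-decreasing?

6

Fewest deletions = n − (longest non-decreasing subsequence).
i:      1  2  3  4  5  6  7  8  9 10 11
a[i]:  16  1  4  1 16 10 12  9  9 14 11
dp:     1  1  2  2  3  3  4  3  4  5  5
max dp = 5, so deletions = 11 − 5 = 6.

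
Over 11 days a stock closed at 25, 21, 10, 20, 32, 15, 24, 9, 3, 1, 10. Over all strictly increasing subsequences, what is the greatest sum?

62

Let S[i] be the best sum of a strictly increasing subsequence ending at i:
i:      1  2  3  4  5  6  7  8  9 10 11
a[i]:  25 21 10 20 32 15 24  9  3  1 10
S:     25 21 10 30 62 25 54  9  3  1 19
Maximum is 62 (e.g. 10 + 20 + 32).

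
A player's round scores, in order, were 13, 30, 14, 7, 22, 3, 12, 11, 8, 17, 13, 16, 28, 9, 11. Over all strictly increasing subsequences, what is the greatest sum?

77

Let S[i] be the best sum of a strictly increasing subsequence ending at i:
i:      1  2  3  4  5  6  7  8  9 10 11 12 13 14 15
a[i]:  13 30 14  7 22  3 12 11  8 17 13 16 28  9 11
S:     13 43 27  7 49  3 19 18 15 44 32 48 77 24 35
Maximum is 77 (e.g. 13 + 14 + 22 + 28).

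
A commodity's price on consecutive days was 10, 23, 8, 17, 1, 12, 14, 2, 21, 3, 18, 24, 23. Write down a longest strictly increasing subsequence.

10, 12, 14, 21, 24

Patience tails give the LIS length; then backtrack through the dp parents:
10 → extends → [10]
23 → extends → [10, 23]
8 → replaces 10 → [8, 23]
17 → replaces 23 → [8, 17]
1 → replaces 8 → [1, 17]
12 → replaces 17 → [1, 12]
14 → extends → [1, 12, 14]
2 → replaces 12 → [1, 2, 14]
21 → extends → [1, 2, 14, 21]
3 → replaces 14 → [1, 2, 3, 21]
18 → replaces 21 → [1, 2, 3, 18]
24 → extends → [1, 2, 3, 18, 24]
23 → replaces 24 → [1, 2, 3, 18, 23]
Length 5; one witness is 10, 12, 14, 21, 24.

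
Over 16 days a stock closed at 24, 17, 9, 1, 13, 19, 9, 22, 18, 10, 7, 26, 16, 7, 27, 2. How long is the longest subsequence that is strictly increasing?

6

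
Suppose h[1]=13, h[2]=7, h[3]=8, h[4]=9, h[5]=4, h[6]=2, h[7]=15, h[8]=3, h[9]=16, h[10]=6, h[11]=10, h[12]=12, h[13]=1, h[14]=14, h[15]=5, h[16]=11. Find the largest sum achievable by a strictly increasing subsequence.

Let S[i] be the best sum of a strictly increasing subsequence ending at i:
i:      1  2  3  4  5  6  7  8  9 10 11 12 13 14 15 16
h[i]:  13  7  8  9  4  2 15  3 16  6 10 12  1 14  5 11
S:     13  7 15 24  4  2 39  5 55 11 34 46  1 60 10 45
Maximum is 60 (e.g. 7 + 8 + 9 + 10 + 12 + 14).

60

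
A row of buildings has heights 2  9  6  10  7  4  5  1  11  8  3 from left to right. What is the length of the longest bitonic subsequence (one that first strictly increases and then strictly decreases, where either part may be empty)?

6

inc[i] = longest strictly increasing subsequence ending at i; dec[i] = longest strictly decreasing subsequence starting at i:
i:      1  2  3  4  5  6  7  8  9 10 11
a[i]:   2  9  6 10  7  4  5  1 11  8  3
inc:    1  2  2  3  3  2  3  1  4  4  2
dec:    2  4  3  4  3  2  2  1  3  2  1
Best peak at i=4 (value 10): inc=3, dec=4, length 3+4−1 = 6.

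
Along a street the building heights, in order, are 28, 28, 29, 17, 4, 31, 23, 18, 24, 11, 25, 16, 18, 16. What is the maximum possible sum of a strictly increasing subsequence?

89

Let S[i] be the best sum of a strictly increasing subsequence ending at i:
i:      1  2  3  4  5  6  7  8  9 10 11 12 13 14
a[i]:  28 28 29 17  4 31 23 18 24 11 25 16 18 16
S:     28 28 57 17  4 88 40 35 64 15 89 31 49 31
Maximum is 89 (e.g. 17 + 23 + 24 + 25).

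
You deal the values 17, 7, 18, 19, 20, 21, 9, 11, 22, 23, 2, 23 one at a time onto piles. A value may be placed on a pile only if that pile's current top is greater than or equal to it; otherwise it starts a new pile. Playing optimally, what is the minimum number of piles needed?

Place each on the leftmost legal pile:
17 → new pile 1 (tops now [17])
7 → pile 1 (tops now [7])
18 → new pile 2 (tops now [7, 18])
19 → new pile 3 (tops now [7, 18, 19])
20 → new pile 4 (tops now [7, 18, 19, 20])
21 → new pile 5 (tops now [7, 18, 19, 20, 21])
9 → pile 2 (tops now [7, 9, 19, 20, 21])
11 → pile 3 (tops now [7, 9, 11, 20, 21])
22 → new pile 6 (tops now [7, 9, 11, 20, 21, 22])
23 → new pile 7 (tops now [7, 9, 11, 20, 21, 22, 23])
2 → pile 1 (tops now [2, 9, 11, 20, 21, 22, 23])
23 → pile 7 (tops now [2, 9, 11, 20, 21, 22, 23])
Seven piles.

7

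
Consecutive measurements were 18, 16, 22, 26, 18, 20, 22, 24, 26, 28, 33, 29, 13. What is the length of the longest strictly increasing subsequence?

8

Let dp[i] be the length of the longest such subsequence ending at index i:
i:      1  2  3  4  5  6  7  8  9 10 11 12 13
a[i]:  18 16 22 26 18 20 22 24 26 28 33 29 13
dp:     1  1  2  3  2  3  4  5  6  7  8  8  1
Maximum dp value is 8.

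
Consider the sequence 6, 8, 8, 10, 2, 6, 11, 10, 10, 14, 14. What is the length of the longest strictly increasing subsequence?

5

Track the smallest tail for each achievable length (strict):
6 → extends → [6]
8 → extends → [6, 8]
8 → already a tail → [6, 8]
10 → extends → [6, 8, 10]
2 → replaces 6 → [2, 8, 10]
6 → replaces 8 → [2, 6, 10]
11 → extends → [2, 6, 10, 11]
10 → already a tail → [2, 6, 10, 11]
10 → already a tail → [2, 6, 10, 11]
14 → extends → [2, 6, 10, 11, 14]
14 → already a tail → [2, 6, 10, 11, 14]
Five tails, so the longest strictly increasing subsequence has length 5 (e.g. 6, 8, 10, 11, 14).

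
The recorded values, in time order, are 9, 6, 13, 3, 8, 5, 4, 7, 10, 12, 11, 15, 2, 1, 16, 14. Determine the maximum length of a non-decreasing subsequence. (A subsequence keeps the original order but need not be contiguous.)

Track the smallest tail for each achievable length (allowing ties):
9 → extends → [9]
6 → replaces 9 → [6]
13 → extends → [6, 13]
3 → replaces 6 → [3, 13]
8 → replaces 13 → [3, 8]
5 → replaces 8 → [3, 5]
4 → replaces 5 → [3, 4]
7 → extends → [3, 4, 7]
10 → extends → [3, 4, 7, 10]
12 → extends → [3, 4, 7, 10, 12]
11 → replaces 12 → [3, 4, 7, 10, 11]
15 → extends → [3, 4, 7, 10, 11, 15]
2 → replaces 3 → [2, 4, 7, 10, 11, 15]
1 → replaces 2 → [1, 4, 7, 10, 11, 15]
16 → extends → [1, 4, 7, 10, 11, 15, 16]
14 → replaces 15 → [1, 4, 7, 10, 11, 14, 16]
Seven tails, so the longest non-decreasing subsequence has length 7 (e.g. 3, 5, 7, 10, 12, 15, 16).

7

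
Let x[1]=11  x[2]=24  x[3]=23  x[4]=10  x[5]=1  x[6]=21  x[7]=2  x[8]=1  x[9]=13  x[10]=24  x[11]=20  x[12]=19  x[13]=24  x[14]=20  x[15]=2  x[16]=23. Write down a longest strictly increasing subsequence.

1, 2, 13, 19, 20, 23

Patience tails give the LIS length; then backtrack through the dp parents:
11 → extends → [11]
24 → extends → [11, 24]
23 → replaces 24 → [11, 23]
10 → replaces 11 → [10, 23]
1 → replaces 10 → [1, 23]
21 → replaces 23 → [1, 21]
2 → replaces 21 → [1, 2]
1 → already a tail → [1, 2]
13 → extends → [1, 2, 13]
24 → extends → [1, 2, 13, 24]
20 → replaces 24 → [1, 2, 13, 20]
19 → replaces 20 → [1, 2, 13, 19]
24 → extends → [1, 2, 13, 19, 24]
20 → replaces 24 → [1, 2, 13, 19, 20]
2 → already a tail → [1, 2, 13, 19, 20]
23 → extends → [1, 2, 13, 19, 20, 23]
Length 6; one witness is 1, 2, 13, 19, 20, 23.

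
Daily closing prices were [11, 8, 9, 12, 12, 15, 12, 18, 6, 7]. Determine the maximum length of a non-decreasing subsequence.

Track the smallest tail for each achievable length (allowing ties):
11 → extends → [11]
8 → replaces 11 → [8]
9 → extends → [8, 9]
12 → extends → [8, 9, 12]
12 → extends → [8, 9, 12, 12]
15 → extends → [8, 9, 12, 12, 15]
12 → replaces 15 → [8, 9, 12, 12, 12]
18 → extends → [8, 9, 12, 12, 12, 18]
6 → replaces 8 → [6, 9, 12, 12, 12, 18]
7 → replaces 9 → [6, 7, 12, 12, 12, 18]
Six tails, so the longest non-decreasing subsequence has length 6 (e.g. 8, 9, 12, 12, 15, 18).

6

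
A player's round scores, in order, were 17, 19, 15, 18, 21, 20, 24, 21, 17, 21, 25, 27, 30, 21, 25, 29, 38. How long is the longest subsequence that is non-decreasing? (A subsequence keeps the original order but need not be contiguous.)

Let dp[i] be the length of the longest such subsequence ending at index i:
i:      1  2  3  4  5  6  7  8  9 10 11 12 13 14 15 16 17
a[i]:  17 19 15 18 21 20 24 21 17 21 25 27 30 21 25 29 38
dp:     1  2  1  2  3  3  4  4  2  5  6  7  8  6  7  8  9
Maximum dp value is 9.

9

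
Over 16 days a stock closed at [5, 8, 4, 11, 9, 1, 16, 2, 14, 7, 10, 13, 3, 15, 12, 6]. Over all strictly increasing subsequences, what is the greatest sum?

Let S[i] be the best sum of a strictly increasing subsequence ending at i:
i:      1  2  3  4  5  6  7  8  9 10 11 12 13 14 15 16
a[i]:   5  8  4 11  9  1 16  2 14  7 10 13  3 15 12  6
S:      5 13  4 24 22  1 40  3 38 12 32 45  6 60 44 12
Maximum is 60 (e.g. 5 + 8 + 9 + 10 + 13 + 15).

60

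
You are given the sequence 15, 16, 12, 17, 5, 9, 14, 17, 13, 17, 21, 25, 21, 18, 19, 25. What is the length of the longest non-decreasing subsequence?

8

Track the smallest tail for each achievable length (allowing ties):
15 → extends → [15]
16 → extends → [15, 16]
12 → replaces 15 → [12, 16]
17 → extends → [12, 16, 17]
5 → replaces 12 → [5, 16, 17]
9 → replaces 16 → [5, 9, 17]
14 → replaces 17 → [5, 9, 14]
17 → extends → [5, 9, 14, 17]
13 → replaces 14 → [5, 9, 13, 17]
17 → extends → [5, 9, 13, 17, 17]
21 → extends → [5, 9, 13, 17, 17, 21]
25 → extends → [5, 9, 13, 17, 17, 21, 25]
21 → replaces 25 → [5, 9, 13, 17, 17, 21, 21]
18 → replaces 21 → [5, 9, 13, 17, 17, 18, 21]
19 → replaces 21 → [5, 9, 13, 17, 17, 18, 19]
25 → extends → [5, 9, 13, 17, 17, 18, 19, 25]
Eight tails, so the longest non-decreasing subsequence has length 8 (e.g. 15, 16, 17, 17, 17, 21, 25, 25).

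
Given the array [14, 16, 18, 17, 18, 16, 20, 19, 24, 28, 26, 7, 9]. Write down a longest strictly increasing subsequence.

Patience tails give the LIS length; then backtrack through the dp parents:
14 → extends → [14]
16 → extends → [14, 16]
18 → extends → [14, 16, 18]
17 → replaces 18 → [14, 16, 17]
18 → extends → [14, 16, 17, 18]
16 → already a tail → [14, 16, 17, 18]
20 → extends → [14, 16, 17, 18, 20]
19 → replaces 20 → [14, 16, 17, 18, 19]
24 → extends → [14, 16, 17, 18, 19, 24]
28 → extends → [14, 16, 17, 18, 19, 24, 28]
26 → replaces 28 → [14, 16, 17, 18, 19, 24, 26]
7 → replaces 14 → [7, 16, 17, 18, 19, 24, 26]
9 → replaces 16 → [7, 9, 17, 18, 19, 24, 26]
Length 7; one witness is 14, 16, 17, 18, 20, 24, 28.

14, 16, 17, 18, 20, 24, 28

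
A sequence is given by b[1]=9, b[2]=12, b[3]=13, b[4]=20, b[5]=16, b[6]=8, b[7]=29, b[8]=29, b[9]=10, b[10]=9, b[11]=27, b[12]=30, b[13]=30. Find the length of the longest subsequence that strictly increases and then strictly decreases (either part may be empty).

inc[i] = longest strictly increasing subsequence ending at i; dec[i] = longest strictly decreasing subsequence starting at i:
i:      1  2  3  4  5  6  7  8  9 10 11 12 13
b[i]:   9 12 13 20 16  8 29 29 10  9 27 30 30
inc:    1  2  3  4  4  1  5  5  2  2  5  6  6
dec:    2  3  3  4  3  1  3  3  2  1  1  1  1
Best peak at i=4 (value 20): inc=4, dec=4, length 4+4−1 = 7.

7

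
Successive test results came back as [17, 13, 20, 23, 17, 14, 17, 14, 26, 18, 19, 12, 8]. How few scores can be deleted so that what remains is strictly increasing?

8

Fewest deletions = n − (longest strictly increasing subsequence).
Patience tails:
17 → extends → [17]
13 → replaces 17 → [13]
20 → extends → [13, 20]
23 → extends → [13, 20, 23]
17 → replaces 20 → [13, 17, 23]
14 → replaces 17 → [13, 14, 23]
17 → replaces 23 → [13, 14, 17]
14 → already a tail → [13, 14, 17]
26 → extends → [13, 14, 17, 26]
18 → replaces 26 → [13, 14, 17, 18]
19 → extends → [13, 14, 17, 18, 19]
12 → replaces 13 → [12, 14, 17, 18, 19]
8 → replaces 12 → [8, 14, 17, 18, 19]
Longest strictly increasing subsequence has length 5, so deletions = 13 − 5 = 8.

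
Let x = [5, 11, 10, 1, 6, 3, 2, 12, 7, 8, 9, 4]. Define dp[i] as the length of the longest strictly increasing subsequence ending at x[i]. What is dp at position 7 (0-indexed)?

dp[i] = 1 + max{dp[j] : j<i, x[j]<x[i]} (or 1 if no such j):
i:      0  1  2  3  4  5  6  7  8  9 10 11
x[i]:   5 11 10  1  6  3  2 12  7  8  9  4
dp:     1  2  2  1  2  2  2  3  3  4  5  3
At index 7 the value is 3.

3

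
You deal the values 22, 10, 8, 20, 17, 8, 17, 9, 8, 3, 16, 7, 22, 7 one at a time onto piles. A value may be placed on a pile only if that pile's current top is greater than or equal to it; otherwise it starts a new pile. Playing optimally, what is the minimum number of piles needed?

The minimum number of non-increasing subsequences covering a sequence equals the length of its longest strictly increasing subsequence.
LIS length is 4 (e.g. 8, 9, 16, 22), so 4 piles are needed.

4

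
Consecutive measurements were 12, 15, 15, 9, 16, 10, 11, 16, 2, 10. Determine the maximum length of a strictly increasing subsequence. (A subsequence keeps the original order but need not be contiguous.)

4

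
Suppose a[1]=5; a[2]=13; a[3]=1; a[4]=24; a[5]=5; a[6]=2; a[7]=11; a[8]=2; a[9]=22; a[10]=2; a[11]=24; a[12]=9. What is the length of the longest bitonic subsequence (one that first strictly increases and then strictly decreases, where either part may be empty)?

inc[i] = longest strictly increasing subsequence ending at i; dec[i] = longest strictly decreasing subsequence starting at i:
i:      1  2  3  4  5  6  7  8  9 10 11 12
a[i]:   5 13  1 24  5  2 11  2 22  2 24  9
inc:    1  2  1  3  2  2  3  2  4  2  5  3
dec:    2  3  1  3  2  1  2  1  2  1  2  1
Best peak at i=11 (value 24): inc=5, dec=2, length 5+2−1 = 6.

6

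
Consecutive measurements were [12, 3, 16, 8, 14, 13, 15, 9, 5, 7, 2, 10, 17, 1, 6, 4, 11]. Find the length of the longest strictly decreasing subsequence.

7

Negate each value so 'decreasing' becomes 'increasing', then run patience tails on the negated sequence:
-12 → extends → [-12]
-3 → extends → [-12, -3]
-16 → replaces -12 → [-16, -3]
-8 → replaces -3 → [-16, -8]
-14 → replaces -8 → [-16, -14]
-13 → extends → [-16, -14, -13]
-15 → replaces -14 → [-16, -15, -13]
-9 → extends → [-16, -15, -13, -9]
-5 → extends → [-16, -15, -13, -9, -5]
-7 → replaces -5 → [-16, -15, -13, -9, -7]
-2 → extends → [-16, -15, -13, -9, -7, -2]
-10 → replaces -9 → [-16, -15, -13, -10, -7, -2]
-17 → replaces -16 → [-17, -15, -13, -10, -7, -2]
-1 → extends → [-17, -15, -13, -10, -7, -2, -1]
-6 → replaces -2 → [-17, -15, -13, -10, -7, -6, -1]
-4 → replaces -1 → [-17, -15, -13, -10, -7, -6, -4]
-11 → replaces -10 → [-17, -15, -13, -11, -7, -6, -4]
Seven tails, so the longest strictly decreasing subsequence of the original has length 7.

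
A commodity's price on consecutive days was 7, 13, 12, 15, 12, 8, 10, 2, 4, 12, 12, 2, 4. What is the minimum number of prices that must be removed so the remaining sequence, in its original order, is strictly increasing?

9

Fewest deletions = n − (longest strictly increasing subsequence).
i:      1  2  3  4  5  6  7  8  9 10 11 12 13
a[i]:   7 13 12 15 12  8 10  2  4 12 12  2  4
dp:     1  2  2  3  2  2  3  1  2  4  4  1  2
max dp = 4, so deletions = 13 − 4 = 9.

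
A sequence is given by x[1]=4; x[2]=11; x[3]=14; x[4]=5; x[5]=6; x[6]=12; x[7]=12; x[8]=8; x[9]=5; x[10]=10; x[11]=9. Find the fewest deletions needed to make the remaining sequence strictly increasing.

6

Fewest deletions = n − (longest strictly increasing subsequence).
Patience tails:
4 → extends → [4]
11 → extends → [4, 11]
14 → extends → [4, 11, 14]
5 → replaces 11 → [4, 5, 14]
6 → replaces 14 → [4, 5, 6]
12 → extends → [4, 5, 6, 12]
12 → already a tail → [4, 5, 6, 12]
8 → replaces 12 → [4, 5, 6, 8]
5 → already a tail → [4, 5, 6, 8]
10 → extends → [4, 5, 6, 8, 10]
9 → replaces 10 → [4, 5, 6, 8, 9]
Longest strictly increasing subsequence has length 5, so deletions = 11 − 5 = 6.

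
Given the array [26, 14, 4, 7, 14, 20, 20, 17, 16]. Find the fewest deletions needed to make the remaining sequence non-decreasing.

Fewest deletions = n − (longest non-decreasing subsequence).
Patience tails:
26 → extends → [26]
14 → replaces 26 → [14]
4 → replaces 14 → [4]
7 → extends → [4, 7]
14 → extends → [4, 7, 14]
20 → extends → [4, 7, 14, 20]
20 → extends → [4, 7, 14, 20, 20]
17 → replaces 20 → [4, 7, 14, 17, 20]
16 → replaces 17 → [4, 7, 14, 16, 20]
Longest non-decreasing subsequence has length 5, so deletions = 9 − 5 = 4.

4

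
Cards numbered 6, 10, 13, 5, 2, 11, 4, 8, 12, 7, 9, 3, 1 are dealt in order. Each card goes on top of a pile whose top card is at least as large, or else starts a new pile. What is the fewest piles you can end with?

Place each on the leftmost legal pile:
6 → new pile 1 (tops now [6])
10 → new pile 2 (tops now [6, 10])
13 → new pile 3 (tops now [6, 10, 13])
5 → pile 1 (tops now [5, 10, 13])
2 → pile 1 (tops now [2, 10, 13])
11 → pile 3 (tops now [2, 10, 11])
4 → pile 2 (tops now [2, 4, 11])
8 → pile 3 (tops now [2, 4, 8])
12 → new pile 4 (tops now [2, 4, 8, 12])
7 → pile 3 (tops now [2, 4, 7, 12])
9 → pile 4 (tops now [2, 4, 7, 9])
3 → pile 2 (tops now [2, 3, 7, 9])
1 → pile 1 (tops now [1, 3, 7, 9])
Four piles.

4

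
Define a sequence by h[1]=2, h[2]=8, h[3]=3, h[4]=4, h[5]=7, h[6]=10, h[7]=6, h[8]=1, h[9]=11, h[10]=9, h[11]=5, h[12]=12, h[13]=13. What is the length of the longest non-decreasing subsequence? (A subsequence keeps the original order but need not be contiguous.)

Let dp[i] be the length of the longest such subsequence ending at index i:
i:      1  2  3  4  5  6  7  8  9 10 11 12 13
h[i]:   2  8  3  4  7 10  6  1 11  9  5 12 13
dp:     1  2  2  3  4  5  4  1  6  5  4  7  8
Maximum dp value is 8.

8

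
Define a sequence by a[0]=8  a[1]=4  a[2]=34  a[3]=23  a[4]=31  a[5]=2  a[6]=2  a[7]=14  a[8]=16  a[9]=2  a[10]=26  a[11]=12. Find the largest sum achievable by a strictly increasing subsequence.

Let S[i] be the best sum of a strictly increasing subsequence ending at i:
i:      0  1  2  3  4  5  6  7  8  9 10 11
a[i]:   8  4 34 23 31  2  2 14 16  2 26 12
S:      8  4 42 31 62  2  2 22 38  2 64 20
Maximum is 64 (e.g. 8 + 14 + 16 + 26).

64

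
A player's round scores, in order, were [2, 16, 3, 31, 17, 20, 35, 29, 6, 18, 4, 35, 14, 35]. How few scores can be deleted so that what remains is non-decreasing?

Fewest deletions = n − (longest non-decreasing subsequence).
Patience tails:
2 → extends → [2]
16 → extends → [2, 16]
3 → replaces 16 → [2, 3]
31 → extends → [2, 3, 31]
17 → replaces 31 → [2, 3, 17]
20 → extends → [2, 3, 17, 20]
35 → extends → [2, 3, 17, 20, 35]
29 → replaces 35 → [2, 3, 17, 20, 29]
6 → replaces 17 → [2, 3, 6, 20, 29]
18 → replaces 20 → [2, 3, 6, 18, 29]
4 → replaces 6 → [2, 3, 4, 18, 29]
35 → extends → [2, 3, 4, 18, 29, 35]
14 → replaces 18 → [2, 3, 4, 14, 29, 35]
35 → extends → [2, 3, 4, 14, 29, 35, 35]
Longest non-decreasing subsequence has length 7, so deletions = 14 − 7 = 7.

7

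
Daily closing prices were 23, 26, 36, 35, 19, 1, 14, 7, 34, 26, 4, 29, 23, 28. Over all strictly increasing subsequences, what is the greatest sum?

85

Let S[i] be the best sum of a strictly increasing subsequence ending at i:
i:      1  2  3  4  5  6  7  8  9 10 11 12 13 14
a[i]:  23 26 36 35 19  1 14  7 34 26  4 29 23 28
S:     23 49 85 84 19  1 15  8 83 49  5 78 42 77
Maximum is 85 (e.g. 23 + 26 + 36).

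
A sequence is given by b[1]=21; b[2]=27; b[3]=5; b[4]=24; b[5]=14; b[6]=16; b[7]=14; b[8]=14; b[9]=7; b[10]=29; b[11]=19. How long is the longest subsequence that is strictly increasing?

4

Let dp[i] be the length of the longest such subsequence ending at index i:
i:      1  2  3  4  5  6  7  8  9 10 11
b[i]:  21 27  5 24 14 16 14 14  7 29 19
dp:     1  2  1  2  2  3  2  2  2  4  4
Maximum dp value is 4.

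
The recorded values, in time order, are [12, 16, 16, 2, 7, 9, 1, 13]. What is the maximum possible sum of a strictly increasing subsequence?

31

Let S[i] be the best sum of a strictly increasing subsequence ending at i:
i:      1  2  3  4  5  6  7  8
a[i]:  12 16 16  2  7  9  1 13
S:     12 28 28  2  9 18  1 31
Maximum is 31 (e.g. 2 + 7 + 9 + 13).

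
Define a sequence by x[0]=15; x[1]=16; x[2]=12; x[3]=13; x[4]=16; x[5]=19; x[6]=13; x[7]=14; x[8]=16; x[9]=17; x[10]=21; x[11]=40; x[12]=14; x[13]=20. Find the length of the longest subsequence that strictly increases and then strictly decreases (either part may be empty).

inc[i] = longest strictly increasing subsequence ending at i; dec[i] = longest strictly decreasing subsequence starting at i:
i:      0  1  2  3  4  5  6  7  8  9 10 11 12 13
x[i]:  15 16 12 13 16 19 13 14 16 17 21 40 14 20
inc:    1  2  1  2  3  4  2  3  4  5  6  7  3  6
dec:    2  2  1  1  2  3  1  1  2  2  2  2  1  1
Best peak at i=11 (value 40): inc=7, dec=2, length 7+2−1 = 8.

8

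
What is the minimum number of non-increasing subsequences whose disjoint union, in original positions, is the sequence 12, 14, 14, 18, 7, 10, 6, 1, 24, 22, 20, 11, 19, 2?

Place each on the leftmost legal pile:
12 → new pile 1 (tops now [12])
14 → new pile 2 (tops now [12, 14])
14 → pile 2 (tops now [12, 14])
18 → new pile 3 (tops now [12, 14, 18])
7 → pile 1 (tops now [7, 14, 18])
10 → pile 2 (tops now [7, 10, 18])
6 → pile 1 (tops now [6, 10, 18])
1 → pile 1 (tops now [1, 10, 18])
24 → new pile 4 (tops now [1, 10, 18, 24])
22 → pile 4 (tops now [1, 10, 18, 22])
20 → pile 4 (tops now [1, 10, 18, 20])
11 → pile 3 (tops now [1, 10, 11, 20])
19 → pile 4 (tops now [1, 10, 11, 19])
2 → pile 2 (tops now [1, 2, 11, 19])
Four piles.

4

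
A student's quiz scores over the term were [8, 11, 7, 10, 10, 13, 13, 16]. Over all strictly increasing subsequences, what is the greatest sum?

Let S[i] be the best sum of a strictly increasing subsequence ending at i:
i:      1  2  3  4  5  6  7  8
a[i]:   8 11  7 10 10 13 13 16
S:      8 19  7 18 18 32 32 48
Maximum is 48 (e.g. 8 + 11 + 13 + 16).

48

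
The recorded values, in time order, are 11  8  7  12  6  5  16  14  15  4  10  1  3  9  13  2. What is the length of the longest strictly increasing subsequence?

Track the smallest tail for each achievable length (strict):
11 → extends → [11]
8 → replaces 11 → [8]
7 → replaces 8 → [7]
12 → extends → [7, 12]
6 → replaces 7 → [6, 12]
5 → replaces 6 → [5, 12]
16 → extends → [5, 12, 16]
14 → replaces 16 → [5, 12, 14]
15 → extends → [5, 12, 14, 15]
4 → replaces 5 → [4, 12, 14, 15]
10 → replaces 12 → [4, 10, 14, 15]
1 → replaces 4 → [1, 10, 14, 15]
3 → replaces 10 → [1, 3, 14, 15]
9 → replaces 14 → [1, 3, 9, 15]
13 → replaces 15 → [1, 3, 9, 13]
2 → replaces 3 → [1, 2, 9, 13]
Four tails, so the longest strictly increasing subsequence has length 4 (e.g. 11, 12, 14, 15).

4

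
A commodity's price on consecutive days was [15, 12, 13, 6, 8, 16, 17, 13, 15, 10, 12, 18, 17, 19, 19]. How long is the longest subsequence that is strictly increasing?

6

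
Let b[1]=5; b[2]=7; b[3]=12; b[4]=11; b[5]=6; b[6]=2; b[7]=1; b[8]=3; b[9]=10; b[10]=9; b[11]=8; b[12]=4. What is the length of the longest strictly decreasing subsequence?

6

Let dp[i] be the longest strictly decreasing subsequence ending at i:
i:      1  2  3  4  5  6  7  8  9 10 11 12
b[i]:   5  7 12 11  6  2  1  3 10  9  8  4
dp:     1  1  1  2  3  4  5  4  3  4  5  6
Maximum is 6.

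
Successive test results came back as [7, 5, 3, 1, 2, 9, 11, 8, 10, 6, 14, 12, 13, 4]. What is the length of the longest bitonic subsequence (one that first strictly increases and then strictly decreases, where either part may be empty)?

inc[i] = longest strictly increasing subsequence ending at i; dec[i] = longest strictly decreasing subsequence starting at i:
i:      1  2  3  4  5  6  7  8  9 10 11 12 13 14
a[i]:   7  5  3  1  2  9 11  8 10  6 14 12 13  4
inc:    1  1  1  1  2  3  4  3  4  3  5  5  6  3
dec:    4  3  2  1  1  4  4  3  3  2  3  2  2  1
Best peak at i=7 (value 11): inc=4, dec=4, length 4+4−1 = 7.

7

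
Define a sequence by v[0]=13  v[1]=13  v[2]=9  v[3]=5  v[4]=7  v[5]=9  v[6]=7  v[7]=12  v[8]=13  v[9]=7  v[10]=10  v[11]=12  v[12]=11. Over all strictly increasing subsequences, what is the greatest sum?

Let S[i] be the best sum of a strictly increasing subsequence ending at i:
i:      0  1  2  3  4  5  6  7  8  9 10 11 12
v[i]:  13 13  9  5  7  9  7 12 13  7 10 12 11
S:     13 13  9  5 12 21 12 33 46 12 31 43 42
Maximum is 46 (e.g. 5 + 7 + 9 + 12 + 13).

46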